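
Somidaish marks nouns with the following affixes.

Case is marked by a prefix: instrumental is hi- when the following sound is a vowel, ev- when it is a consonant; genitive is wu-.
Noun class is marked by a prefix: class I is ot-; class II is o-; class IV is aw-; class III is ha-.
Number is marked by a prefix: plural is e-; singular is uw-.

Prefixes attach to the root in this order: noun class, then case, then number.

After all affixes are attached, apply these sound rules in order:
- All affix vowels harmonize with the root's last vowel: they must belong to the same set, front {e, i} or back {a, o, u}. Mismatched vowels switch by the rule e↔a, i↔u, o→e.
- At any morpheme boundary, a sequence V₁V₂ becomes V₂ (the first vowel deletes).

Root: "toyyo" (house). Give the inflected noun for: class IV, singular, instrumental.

Attach noun class class IV aw- → awtoyyo.
Attach case instrumental hi- (before vowel 'a') → hiawtoyyo.
Attach number singular uw- → uwhiawtoyyo.
Apply vowel harmony: uwhiawtoyyo → uwhuawtoyyo.
Apply vowel deletion: uwhuawtoyyo → uwhawtoyyo.

uwhawtoyyo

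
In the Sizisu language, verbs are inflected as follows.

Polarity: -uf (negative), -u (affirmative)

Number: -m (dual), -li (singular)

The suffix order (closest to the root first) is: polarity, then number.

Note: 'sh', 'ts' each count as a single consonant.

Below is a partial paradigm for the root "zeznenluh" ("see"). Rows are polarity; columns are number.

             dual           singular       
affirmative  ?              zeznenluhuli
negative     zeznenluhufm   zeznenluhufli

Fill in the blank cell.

zeznenluhum

Attach polarity affirmative -u → zeznenluhu.
Attach number dual -m → zeznenluhum.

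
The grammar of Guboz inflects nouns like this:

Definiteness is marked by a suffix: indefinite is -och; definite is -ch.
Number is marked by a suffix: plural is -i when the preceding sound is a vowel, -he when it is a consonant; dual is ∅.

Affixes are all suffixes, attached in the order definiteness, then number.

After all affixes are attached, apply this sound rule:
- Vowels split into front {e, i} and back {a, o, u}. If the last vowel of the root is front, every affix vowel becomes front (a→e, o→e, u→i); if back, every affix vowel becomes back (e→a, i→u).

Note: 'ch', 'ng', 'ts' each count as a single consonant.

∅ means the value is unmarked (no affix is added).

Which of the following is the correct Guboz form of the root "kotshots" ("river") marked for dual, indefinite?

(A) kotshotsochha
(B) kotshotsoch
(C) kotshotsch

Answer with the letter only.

B

Attach definiteness indefinite -och → kotshotsoch.
number = dual: zero marking, form stays kotshotsoch.
Vowel harmony: no change.
So the correct form is kotshotsoch, option (B).
(C) kotshotsch is wrong: it uses definite instead of indefinite for definiteness.
(A) kotshotsochha is wrong: it uses plural instead of dual for number.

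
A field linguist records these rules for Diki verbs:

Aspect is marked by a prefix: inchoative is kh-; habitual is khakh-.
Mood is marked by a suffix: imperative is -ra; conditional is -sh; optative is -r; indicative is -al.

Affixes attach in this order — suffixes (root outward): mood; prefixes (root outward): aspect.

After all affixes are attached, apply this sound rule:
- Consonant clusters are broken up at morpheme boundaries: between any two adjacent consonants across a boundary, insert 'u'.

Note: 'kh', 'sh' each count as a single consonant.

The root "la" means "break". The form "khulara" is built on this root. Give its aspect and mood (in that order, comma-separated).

inchoative, imperative

Segment: kh-la-ra.
aspect: kh- → inchoative.
mood: -ra → imperative.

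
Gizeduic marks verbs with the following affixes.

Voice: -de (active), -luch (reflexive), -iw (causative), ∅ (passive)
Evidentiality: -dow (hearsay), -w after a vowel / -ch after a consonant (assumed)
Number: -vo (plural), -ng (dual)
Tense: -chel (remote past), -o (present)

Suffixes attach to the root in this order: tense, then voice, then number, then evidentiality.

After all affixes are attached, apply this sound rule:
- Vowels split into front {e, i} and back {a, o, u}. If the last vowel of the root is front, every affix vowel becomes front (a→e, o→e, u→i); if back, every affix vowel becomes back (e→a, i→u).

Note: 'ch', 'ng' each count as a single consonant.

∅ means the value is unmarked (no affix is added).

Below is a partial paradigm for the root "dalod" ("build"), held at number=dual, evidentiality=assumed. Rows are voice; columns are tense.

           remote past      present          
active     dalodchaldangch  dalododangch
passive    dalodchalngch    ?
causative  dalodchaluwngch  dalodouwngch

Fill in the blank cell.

dalodongch

Attach tense present -o → dalodo.
voice = passive: zero marking, form stays dalodo.
Attach number dual -ng → dalodong.
Attach evidentiality assumed -ch (after consonant 'ng') → dalodongch.
Vowel harmony: no change.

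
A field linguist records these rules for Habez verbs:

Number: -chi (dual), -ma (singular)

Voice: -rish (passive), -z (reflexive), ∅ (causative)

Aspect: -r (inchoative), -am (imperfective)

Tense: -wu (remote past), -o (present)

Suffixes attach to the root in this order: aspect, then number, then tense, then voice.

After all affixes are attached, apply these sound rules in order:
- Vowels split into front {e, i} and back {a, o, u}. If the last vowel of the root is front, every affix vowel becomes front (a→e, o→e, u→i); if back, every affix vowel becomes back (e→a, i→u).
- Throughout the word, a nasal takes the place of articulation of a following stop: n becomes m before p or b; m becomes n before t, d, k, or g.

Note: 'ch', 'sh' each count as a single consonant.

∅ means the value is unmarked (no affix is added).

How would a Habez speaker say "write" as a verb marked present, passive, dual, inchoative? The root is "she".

Attach aspect inchoative -r → sher.
Attach number dual -chi → sherchi.
Attach tense present -o → sherchio.
Attach voice passive -rish → sherchiorish.
Apply vowel harmony: sherchiorish → sherchierish.
Nasal assimilation: no change.

sherchierish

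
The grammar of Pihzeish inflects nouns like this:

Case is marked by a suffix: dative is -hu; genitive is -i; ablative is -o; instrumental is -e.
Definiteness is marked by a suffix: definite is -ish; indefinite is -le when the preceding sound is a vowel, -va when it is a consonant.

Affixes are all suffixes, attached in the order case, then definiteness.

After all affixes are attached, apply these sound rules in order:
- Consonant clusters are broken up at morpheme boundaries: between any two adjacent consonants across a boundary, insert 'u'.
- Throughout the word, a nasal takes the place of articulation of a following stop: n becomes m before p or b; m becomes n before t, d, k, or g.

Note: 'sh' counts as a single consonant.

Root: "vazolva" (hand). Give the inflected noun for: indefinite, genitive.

Attach case genitive -i → vazolvai.
Attach definiteness indefinite -le (after vowel 'i') → vazolvaile.
Epenthesis: no change.
Nasal assimilation: no change.

vazolvaile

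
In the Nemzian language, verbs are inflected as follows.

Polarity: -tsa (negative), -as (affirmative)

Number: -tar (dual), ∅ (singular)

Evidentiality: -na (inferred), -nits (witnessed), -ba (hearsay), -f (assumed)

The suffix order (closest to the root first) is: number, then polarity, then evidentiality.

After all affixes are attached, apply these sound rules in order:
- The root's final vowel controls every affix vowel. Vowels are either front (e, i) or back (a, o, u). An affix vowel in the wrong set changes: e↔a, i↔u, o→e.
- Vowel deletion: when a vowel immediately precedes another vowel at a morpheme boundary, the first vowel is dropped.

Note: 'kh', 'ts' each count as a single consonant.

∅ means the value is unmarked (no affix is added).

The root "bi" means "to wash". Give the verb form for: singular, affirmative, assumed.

besf

number = singular: zero marking, form stays bi.
Attach polarity affirmative -as → bias.
Attach evidentiality assumed -f → biasf.
Apply vowel harmony: biasf → biesf.
Apply vowel deletion: biesf → besf.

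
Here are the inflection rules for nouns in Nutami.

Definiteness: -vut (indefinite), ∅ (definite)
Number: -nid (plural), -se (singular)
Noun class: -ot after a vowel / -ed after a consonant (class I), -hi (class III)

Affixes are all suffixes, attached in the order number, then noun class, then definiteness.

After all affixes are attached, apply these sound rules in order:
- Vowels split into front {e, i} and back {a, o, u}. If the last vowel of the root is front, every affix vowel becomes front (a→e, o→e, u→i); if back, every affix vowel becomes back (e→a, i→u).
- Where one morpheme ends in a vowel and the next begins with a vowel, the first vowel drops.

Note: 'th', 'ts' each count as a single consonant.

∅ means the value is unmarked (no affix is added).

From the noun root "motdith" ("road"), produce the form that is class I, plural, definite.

Attach number plural -nid → motdithnid.
Attach noun class class I -ed (after consonant 'd') → motdithnided.
definiteness = definite: zero marking, form stays motdithnided.
Vowel harmony: no change.
Vowel deletion: no change.

motdithnided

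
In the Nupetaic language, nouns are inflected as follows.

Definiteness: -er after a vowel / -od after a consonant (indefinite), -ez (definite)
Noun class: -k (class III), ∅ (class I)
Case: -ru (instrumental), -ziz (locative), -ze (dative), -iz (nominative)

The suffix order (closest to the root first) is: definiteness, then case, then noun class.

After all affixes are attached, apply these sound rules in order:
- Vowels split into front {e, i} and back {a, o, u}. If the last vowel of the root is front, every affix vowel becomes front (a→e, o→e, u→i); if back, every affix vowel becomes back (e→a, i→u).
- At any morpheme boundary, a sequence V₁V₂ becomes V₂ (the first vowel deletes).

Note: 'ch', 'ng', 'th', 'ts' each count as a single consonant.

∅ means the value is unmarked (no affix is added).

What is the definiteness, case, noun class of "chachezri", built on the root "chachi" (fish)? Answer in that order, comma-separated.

definite, instrumental, class I

Segment: chachi-ez-ru.
definiteness: -ez → definite.
case: -ru → instrumental.
noun class: ∅ → class I.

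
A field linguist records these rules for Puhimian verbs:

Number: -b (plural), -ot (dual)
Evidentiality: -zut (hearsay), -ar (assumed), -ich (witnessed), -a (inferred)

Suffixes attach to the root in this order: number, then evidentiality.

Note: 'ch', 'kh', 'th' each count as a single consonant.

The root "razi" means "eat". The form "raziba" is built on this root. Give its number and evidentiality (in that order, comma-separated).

plural, inferred

Segment: razi-b-a.
number: -b → plural.
evidentiality: -a → inferred.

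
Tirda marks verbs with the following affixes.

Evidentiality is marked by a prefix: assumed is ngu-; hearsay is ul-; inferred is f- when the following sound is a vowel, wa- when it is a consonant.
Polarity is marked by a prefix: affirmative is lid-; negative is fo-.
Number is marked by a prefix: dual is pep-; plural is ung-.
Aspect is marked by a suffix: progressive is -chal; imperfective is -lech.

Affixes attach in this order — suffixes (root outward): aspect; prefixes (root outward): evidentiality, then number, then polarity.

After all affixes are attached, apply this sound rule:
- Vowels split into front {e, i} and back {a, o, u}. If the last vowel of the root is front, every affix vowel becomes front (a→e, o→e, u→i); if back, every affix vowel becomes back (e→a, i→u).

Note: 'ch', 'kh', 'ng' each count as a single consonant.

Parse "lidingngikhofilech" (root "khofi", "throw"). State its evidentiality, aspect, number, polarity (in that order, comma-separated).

Segment: lid-ung-ngu-khofi-lech.
evidentiality: ngu- → assumed.
aspect: -lech → imperfective.
number: ung- → plural.
polarity: lid- → affirmative.

assumed, imperfective, plural, affirmative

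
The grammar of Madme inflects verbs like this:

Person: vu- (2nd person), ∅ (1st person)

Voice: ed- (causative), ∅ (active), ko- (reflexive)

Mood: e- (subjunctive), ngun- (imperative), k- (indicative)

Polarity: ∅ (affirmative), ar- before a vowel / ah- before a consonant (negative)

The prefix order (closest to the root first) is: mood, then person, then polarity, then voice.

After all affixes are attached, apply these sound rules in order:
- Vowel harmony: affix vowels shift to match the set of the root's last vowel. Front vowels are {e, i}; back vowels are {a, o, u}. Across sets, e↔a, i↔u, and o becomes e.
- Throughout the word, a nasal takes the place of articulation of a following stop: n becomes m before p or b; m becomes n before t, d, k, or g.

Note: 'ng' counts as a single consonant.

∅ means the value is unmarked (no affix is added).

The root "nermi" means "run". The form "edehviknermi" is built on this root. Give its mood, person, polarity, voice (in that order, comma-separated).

indicative, 2nd person, negative, causative

Segment: ed-ah-vu-k-nermi.
mood: k- → indicative.
person: vu- → 2nd person.
polarity: ar/ah- → negative.
voice: ed- → causative.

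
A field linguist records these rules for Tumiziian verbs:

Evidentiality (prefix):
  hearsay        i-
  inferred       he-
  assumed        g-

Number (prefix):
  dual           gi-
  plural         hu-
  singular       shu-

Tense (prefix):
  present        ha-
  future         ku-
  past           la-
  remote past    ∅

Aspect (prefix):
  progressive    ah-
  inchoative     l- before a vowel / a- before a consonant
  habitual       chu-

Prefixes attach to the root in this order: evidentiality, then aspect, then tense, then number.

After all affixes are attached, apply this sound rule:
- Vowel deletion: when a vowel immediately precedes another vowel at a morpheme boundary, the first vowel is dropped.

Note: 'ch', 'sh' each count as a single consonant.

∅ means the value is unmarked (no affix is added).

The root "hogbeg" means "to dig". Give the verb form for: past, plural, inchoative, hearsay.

Attach evidentiality hearsay i- → ihogbeg.
Attach aspect inchoative l- (before vowel 'i') → lihogbeg.
Attach tense past la- → lalihogbeg.
Attach number plural hu- → hulalihogbeg.
Vowel deletion: no change.

hulalihogbeg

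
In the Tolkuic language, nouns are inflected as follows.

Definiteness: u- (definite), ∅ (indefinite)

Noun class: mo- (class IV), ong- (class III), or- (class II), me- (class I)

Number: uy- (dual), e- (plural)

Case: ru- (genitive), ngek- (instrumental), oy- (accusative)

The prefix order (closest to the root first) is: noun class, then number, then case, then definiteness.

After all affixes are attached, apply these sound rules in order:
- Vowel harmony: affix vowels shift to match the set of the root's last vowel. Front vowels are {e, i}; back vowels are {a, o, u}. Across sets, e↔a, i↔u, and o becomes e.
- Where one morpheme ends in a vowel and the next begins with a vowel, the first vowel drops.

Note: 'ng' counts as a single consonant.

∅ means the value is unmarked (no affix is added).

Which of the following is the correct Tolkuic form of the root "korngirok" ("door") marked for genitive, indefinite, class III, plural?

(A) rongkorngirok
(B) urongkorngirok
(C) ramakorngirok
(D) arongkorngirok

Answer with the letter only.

Attach noun class class III ong- → ongkorngirok.
Attach number plural e- → eongkorngirok.
Attach case genitive ru- → rueongkorngirok.
definiteness = indefinite: zero marking, form stays rueongkorngirok.
Apply vowel harmony: rueongkorngirok → ruaongkorngirok.
Apply vowel deletion: ruaongkorngirok → rongkorngirok.
So the correct form is rongkorngirok, option (A).
(C) ramakorngirok is wrong: it uses class I instead of class III for noun class.
(B) urongkorngirok is wrong: it uses definite instead of indefinite for definiteness.
(D) arongkorngirok is wrong: it has the affixes in the wrong order.

A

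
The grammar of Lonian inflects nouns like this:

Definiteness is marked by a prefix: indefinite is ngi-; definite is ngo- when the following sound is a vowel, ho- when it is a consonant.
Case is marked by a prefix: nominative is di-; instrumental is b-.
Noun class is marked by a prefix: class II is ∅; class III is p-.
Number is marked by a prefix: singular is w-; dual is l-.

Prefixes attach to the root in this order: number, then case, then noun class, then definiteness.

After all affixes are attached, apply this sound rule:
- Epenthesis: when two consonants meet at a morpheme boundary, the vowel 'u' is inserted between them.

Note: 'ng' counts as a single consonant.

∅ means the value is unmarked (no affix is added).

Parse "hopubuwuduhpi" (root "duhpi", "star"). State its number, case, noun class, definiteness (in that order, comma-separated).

singular, instrumental, class III, definite

Segment: ho-p-b-w-duhpi.
number: w- → singular.
case: b- → instrumental.
noun class: p- → class III.
definiteness: ngo/ho- → definite.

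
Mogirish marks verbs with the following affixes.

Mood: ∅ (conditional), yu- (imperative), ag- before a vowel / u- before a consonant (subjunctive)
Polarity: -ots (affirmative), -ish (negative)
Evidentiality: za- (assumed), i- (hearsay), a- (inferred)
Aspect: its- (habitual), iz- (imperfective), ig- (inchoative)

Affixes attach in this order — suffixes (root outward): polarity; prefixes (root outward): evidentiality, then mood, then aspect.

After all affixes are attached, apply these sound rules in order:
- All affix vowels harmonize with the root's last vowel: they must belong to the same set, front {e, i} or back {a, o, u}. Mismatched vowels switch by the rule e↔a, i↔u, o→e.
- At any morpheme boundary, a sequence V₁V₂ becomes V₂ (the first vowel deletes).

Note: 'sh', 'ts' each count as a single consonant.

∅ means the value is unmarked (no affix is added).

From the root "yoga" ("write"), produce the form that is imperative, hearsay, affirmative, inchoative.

ugyuyogots

Attach evidentiality hearsay i- → iyoga.
Attach polarity affirmative -ots → iyogaots.
Attach mood imperative yu- → yuiyogaots.
Attach aspect inchoative ig- → igyuiyogaots.
Apply vowel harmony: igyuiyogaots → ugyuuyogaots.
Apply vowel deletion: ugyuuyogaots → ugyuyogots.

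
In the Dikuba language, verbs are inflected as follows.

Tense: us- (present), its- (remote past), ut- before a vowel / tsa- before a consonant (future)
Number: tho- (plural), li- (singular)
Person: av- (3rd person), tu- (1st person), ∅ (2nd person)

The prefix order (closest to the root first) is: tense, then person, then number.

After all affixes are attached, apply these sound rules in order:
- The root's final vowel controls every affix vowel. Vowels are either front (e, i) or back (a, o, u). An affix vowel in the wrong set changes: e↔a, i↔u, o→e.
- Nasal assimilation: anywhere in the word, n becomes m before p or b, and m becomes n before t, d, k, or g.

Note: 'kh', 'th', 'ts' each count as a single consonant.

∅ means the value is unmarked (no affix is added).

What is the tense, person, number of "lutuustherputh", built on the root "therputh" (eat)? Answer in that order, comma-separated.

present, 1st person, singular

Segment: li-tu-us-therputh.
tense: us- → present.
person: tu- → 1st person.
number: li- → singular.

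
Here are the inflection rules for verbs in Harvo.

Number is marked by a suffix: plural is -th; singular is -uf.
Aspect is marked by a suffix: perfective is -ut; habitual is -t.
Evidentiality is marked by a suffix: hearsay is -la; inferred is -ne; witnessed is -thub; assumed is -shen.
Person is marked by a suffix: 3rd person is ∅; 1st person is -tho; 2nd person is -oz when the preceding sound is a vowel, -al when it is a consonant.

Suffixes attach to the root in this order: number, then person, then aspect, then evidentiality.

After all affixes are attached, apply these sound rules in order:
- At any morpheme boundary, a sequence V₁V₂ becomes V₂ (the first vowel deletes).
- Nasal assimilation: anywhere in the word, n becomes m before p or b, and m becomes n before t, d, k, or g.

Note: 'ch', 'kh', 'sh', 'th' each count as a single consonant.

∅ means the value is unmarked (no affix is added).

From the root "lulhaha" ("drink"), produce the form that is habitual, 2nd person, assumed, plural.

Attach number plural -th → lulhahath.
Attach person 2nd person -al (after consonant 'th') → lulhahathal.
Attach aspect habitual -t → lulhahathalt.
Attach evidentiality assumed -shen → lulhahathaltshen.
Vowel deletion: no change.
Nasal assimilation: no change.

lulhahathaltshen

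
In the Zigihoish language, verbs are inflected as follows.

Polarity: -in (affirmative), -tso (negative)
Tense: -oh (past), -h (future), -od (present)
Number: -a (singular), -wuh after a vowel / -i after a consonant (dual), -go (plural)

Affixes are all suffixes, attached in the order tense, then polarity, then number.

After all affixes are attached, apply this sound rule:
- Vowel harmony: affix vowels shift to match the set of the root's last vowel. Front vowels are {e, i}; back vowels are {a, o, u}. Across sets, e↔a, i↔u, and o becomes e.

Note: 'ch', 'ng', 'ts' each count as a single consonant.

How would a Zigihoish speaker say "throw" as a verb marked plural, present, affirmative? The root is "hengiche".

hengicheedinge

Attach tense present -od → hengicheod.
Attach polarity affirmative -in → hengicheodin.
Attach number plural -go → hengicheodingo.
Apply vowel harmony: hengicheodingo → hengicheedinge.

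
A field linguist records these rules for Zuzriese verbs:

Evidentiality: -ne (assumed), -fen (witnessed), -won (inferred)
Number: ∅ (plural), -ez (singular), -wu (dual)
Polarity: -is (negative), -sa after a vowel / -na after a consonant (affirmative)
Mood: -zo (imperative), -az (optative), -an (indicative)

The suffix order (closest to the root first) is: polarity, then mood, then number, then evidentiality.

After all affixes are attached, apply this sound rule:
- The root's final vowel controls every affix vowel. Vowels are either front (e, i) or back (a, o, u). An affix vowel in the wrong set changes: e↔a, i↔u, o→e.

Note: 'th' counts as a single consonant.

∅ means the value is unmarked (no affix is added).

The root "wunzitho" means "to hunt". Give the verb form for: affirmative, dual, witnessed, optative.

Attach polarity affirmative -sa (after vowel 'o') → wunzithosa.
Attach mood optative -az → wunzithosaaz.
Attach number dual -wu → wunzithosaazwu.
Attach evidentiality witnessed -fen → wunzithosaazwufen.
Apply vowel harmony: wunzithosaazwufen → wunzithosaazwufan.

wunzithosaazwufan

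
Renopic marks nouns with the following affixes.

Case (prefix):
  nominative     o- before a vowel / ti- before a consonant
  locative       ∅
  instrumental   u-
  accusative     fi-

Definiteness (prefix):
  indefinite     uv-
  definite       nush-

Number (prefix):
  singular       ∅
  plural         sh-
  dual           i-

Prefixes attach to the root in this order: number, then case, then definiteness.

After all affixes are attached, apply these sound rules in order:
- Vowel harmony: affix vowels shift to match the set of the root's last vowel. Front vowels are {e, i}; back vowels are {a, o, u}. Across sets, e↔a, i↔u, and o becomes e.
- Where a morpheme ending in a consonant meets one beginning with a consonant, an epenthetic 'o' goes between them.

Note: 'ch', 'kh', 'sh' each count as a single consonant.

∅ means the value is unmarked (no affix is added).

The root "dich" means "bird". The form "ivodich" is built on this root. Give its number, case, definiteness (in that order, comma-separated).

Segment: uv-dich.
number: ∅ → singular.
case: ∅ → locative.
definiteness: uv- → indefinite.

singular, locative, indefinite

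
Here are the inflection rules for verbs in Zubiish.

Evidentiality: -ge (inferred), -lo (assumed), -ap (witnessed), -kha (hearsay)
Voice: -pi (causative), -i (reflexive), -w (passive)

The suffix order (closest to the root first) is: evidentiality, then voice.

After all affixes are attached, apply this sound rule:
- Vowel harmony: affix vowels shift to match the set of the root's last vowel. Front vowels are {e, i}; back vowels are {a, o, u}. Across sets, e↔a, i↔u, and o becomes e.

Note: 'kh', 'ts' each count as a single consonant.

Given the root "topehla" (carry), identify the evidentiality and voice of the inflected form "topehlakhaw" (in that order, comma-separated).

hearsay, passive

Segment: topehla-kha-w.
evidentiality: -kha → hearsay.
voice: -w → passive.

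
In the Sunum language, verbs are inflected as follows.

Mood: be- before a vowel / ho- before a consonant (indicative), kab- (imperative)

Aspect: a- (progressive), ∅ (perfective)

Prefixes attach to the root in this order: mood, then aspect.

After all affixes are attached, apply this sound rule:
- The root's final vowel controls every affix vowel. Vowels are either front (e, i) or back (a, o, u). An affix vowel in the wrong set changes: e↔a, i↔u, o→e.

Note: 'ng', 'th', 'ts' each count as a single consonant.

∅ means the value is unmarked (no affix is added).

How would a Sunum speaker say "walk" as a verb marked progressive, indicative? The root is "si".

ehesi

Attach mood indicative ho- (before consonant 's') → hosi.
Attach aspect progressive a- → ahosi.
Apply vowel harmony: ahosi → ehesi.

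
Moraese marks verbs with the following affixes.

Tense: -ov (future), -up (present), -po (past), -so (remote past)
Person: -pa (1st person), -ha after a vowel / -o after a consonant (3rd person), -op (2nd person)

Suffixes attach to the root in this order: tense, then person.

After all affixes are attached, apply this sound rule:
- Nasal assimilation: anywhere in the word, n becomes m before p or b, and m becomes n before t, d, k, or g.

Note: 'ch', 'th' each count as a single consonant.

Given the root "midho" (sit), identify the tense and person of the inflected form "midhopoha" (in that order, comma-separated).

past, 3rd person

Segment: midho-po-ha.
tense: -po → past.
person: -ha/o → 3rd person.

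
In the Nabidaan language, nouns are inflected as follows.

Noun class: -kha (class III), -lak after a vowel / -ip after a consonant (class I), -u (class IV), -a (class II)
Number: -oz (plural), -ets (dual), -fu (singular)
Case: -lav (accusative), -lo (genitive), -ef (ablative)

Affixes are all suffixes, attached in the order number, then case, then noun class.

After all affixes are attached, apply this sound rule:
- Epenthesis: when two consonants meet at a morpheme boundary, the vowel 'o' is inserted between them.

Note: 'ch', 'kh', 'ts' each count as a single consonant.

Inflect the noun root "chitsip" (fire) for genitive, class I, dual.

Attach number dual -ets → chitsipets.
Attach case genitive -lo → chitsipetslo.
Attach noun class class I -lak (after vowel 'o') → chitsipetslolak.
Apply epenthesis: chitsipetslolak → chitsipetsololak.

chitsipetsololak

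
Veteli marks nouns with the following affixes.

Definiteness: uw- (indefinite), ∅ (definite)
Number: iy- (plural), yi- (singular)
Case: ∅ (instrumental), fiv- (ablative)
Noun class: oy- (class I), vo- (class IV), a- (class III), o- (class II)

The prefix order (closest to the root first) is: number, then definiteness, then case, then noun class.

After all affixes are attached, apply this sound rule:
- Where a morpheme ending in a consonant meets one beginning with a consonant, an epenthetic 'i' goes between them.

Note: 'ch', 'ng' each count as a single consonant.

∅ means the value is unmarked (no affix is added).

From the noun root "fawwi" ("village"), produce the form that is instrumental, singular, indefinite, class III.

Attach number singular yi- → yifawwi.
Attach definiteness indefinite uw- → uwyifawwi.
case = instrumental: zero marking, form stays uwyifawwi.
Attach noun class class III a- → auwyifawwi.
Apply epenthesis: auwyifawwi → auwiyifawwi.

auwiyifawwi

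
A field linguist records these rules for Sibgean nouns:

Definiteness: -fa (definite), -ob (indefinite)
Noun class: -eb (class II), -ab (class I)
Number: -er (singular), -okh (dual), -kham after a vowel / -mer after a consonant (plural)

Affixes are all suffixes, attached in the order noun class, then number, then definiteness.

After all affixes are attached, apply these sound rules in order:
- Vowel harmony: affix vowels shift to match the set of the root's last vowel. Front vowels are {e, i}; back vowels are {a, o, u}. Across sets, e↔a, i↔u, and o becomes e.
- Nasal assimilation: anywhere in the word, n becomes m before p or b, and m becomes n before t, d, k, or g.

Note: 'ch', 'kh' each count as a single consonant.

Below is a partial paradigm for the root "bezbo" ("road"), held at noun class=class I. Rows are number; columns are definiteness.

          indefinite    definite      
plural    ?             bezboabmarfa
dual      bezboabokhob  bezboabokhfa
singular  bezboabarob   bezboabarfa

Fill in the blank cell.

Attach noun class class I -ab → bezboab.
Attach number plural -mer (after consonant 'b') → bezboabmer.
Attach definiteness indefinite -ob → bezboabmerob.
Apply vowel harmony: bezboabmerob → bezboabmarob.
Nasal assimilation: no change.

bezboabmarob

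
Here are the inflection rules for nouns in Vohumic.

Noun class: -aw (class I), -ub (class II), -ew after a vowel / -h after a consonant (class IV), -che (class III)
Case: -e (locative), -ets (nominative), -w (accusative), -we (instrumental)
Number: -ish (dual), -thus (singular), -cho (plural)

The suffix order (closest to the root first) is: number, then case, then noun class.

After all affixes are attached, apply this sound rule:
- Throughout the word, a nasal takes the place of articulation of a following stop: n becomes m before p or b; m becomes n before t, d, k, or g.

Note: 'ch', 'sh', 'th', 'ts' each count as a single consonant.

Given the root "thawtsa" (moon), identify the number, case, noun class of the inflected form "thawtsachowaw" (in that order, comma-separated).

plural, accusative, class I

Segment: thawtsa-cho-w-aw.
number: -cho → plural.
case: -w → accusative.
noun class: -aw → class I.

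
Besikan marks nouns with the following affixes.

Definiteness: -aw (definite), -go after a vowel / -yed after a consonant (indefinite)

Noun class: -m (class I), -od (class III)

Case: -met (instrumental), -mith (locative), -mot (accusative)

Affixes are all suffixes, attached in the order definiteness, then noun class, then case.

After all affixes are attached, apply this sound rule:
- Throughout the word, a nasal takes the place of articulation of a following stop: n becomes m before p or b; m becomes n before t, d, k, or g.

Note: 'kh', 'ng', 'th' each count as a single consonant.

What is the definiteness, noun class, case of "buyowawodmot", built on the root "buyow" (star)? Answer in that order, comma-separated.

Segment: buyow-aw-od-mot.
definiteness: -aw → definite.
noun class: -od → class III.
case: -mot → accusative.

definite, class III, accusative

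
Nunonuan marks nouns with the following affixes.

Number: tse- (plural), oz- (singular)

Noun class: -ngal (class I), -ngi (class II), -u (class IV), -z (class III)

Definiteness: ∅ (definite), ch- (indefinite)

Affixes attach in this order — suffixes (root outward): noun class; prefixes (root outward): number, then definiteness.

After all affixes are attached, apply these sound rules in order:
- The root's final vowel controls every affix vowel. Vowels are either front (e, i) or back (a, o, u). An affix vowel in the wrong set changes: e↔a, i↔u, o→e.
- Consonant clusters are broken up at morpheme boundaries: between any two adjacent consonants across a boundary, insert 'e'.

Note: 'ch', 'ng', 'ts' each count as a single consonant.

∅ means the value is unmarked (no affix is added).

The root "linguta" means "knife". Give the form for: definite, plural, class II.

tsalingutangu

Attach noun class class II -ngi → lingutangi.
Attach number plural tse- → tselingutangi.
definiteness = definite: zero marking, form stays tselingutangi.
Apply vowel harmony: tselingutangi → tsalingutangu.
Epenthesis: no change.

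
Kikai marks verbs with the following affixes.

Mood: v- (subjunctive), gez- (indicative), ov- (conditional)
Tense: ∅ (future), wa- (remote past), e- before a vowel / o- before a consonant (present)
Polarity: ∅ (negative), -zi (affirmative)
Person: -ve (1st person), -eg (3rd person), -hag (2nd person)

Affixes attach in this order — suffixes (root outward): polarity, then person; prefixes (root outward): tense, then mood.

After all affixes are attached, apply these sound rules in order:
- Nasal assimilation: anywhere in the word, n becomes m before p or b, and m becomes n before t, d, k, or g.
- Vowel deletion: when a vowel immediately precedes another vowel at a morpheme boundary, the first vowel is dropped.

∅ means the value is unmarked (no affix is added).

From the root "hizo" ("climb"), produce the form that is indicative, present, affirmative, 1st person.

Attach tense present o- (before consonant 'h') → ohizo.
Attach polarity affirmative -zi → ohizozi.
Attach mood indicative gez- → gezohizozi.
Attach person 1st person -ve → gezohizozive.
Nasal assimilation: no change.
Vowel deletion: no change.

gezohizozive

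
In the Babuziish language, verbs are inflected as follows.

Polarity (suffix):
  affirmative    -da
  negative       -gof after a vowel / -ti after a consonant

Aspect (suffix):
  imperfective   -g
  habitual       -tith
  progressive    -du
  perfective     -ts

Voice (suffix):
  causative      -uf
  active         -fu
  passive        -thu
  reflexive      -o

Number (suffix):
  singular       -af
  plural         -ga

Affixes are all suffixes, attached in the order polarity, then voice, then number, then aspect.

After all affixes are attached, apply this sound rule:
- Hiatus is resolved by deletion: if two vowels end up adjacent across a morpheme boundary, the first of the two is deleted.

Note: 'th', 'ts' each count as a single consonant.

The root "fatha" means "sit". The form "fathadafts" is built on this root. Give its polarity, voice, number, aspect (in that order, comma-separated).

affirmative, reflexive, singular, perfective

Segment: fatha-da-o-af-ts.
polarity: -da → affirmative.
voice: -o → reflexive.
number: -af → singular.
aspect: -ts → perfective.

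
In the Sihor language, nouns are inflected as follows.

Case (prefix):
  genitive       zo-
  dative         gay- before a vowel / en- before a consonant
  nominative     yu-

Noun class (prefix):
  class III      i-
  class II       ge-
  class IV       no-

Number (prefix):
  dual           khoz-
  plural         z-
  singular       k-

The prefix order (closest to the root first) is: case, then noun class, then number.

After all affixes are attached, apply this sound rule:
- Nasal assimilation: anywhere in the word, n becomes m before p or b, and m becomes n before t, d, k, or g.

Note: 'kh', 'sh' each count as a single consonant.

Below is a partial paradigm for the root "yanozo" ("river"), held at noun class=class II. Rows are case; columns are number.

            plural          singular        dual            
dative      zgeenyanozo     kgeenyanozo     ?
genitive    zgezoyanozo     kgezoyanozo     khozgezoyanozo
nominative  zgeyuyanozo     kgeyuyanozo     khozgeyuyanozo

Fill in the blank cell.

khozgeenyanozo

Attach case dative en- (before consonant 'y') → enyanozo.
Attach noun class class II ge- → geenyanozo.
Attach number dual khoz- → khozgeenyanozo.
Nasal assimilation: no change.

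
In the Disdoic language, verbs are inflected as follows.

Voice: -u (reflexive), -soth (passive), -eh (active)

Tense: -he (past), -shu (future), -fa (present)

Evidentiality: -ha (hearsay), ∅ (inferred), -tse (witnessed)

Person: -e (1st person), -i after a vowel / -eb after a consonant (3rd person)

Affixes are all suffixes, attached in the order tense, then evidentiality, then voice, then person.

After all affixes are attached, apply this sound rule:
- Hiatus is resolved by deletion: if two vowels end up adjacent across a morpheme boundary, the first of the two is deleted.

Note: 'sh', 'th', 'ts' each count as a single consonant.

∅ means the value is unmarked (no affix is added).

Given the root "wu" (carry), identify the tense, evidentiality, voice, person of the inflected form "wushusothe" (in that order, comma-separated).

future, inferred, passive, 1st person

Segment: wu-shu-soth-e.
tense: -shu → future.
evidentiality: ∅ → inferred.
voice: -soth → passive.
person: -e → 1st person.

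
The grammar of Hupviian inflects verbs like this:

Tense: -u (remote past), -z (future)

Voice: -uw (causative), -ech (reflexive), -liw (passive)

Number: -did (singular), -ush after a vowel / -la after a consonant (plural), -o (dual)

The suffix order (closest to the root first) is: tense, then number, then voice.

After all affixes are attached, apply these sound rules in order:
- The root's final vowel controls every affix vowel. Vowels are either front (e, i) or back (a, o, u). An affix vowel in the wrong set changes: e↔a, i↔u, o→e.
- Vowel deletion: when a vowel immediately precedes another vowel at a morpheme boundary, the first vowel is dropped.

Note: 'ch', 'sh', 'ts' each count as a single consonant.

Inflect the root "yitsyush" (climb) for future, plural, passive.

yitsyushzlaluw

Attach tense future -z → yitsyushz.
Attach number plural -la (after consonant 'z') → yitsyushzla.
Attach voice passive -liw → yitsyushzlaliw.
Apply vowel harmony: yitsyushzlaliw → yitsyushzlaluw.
Vowel deletion: no change.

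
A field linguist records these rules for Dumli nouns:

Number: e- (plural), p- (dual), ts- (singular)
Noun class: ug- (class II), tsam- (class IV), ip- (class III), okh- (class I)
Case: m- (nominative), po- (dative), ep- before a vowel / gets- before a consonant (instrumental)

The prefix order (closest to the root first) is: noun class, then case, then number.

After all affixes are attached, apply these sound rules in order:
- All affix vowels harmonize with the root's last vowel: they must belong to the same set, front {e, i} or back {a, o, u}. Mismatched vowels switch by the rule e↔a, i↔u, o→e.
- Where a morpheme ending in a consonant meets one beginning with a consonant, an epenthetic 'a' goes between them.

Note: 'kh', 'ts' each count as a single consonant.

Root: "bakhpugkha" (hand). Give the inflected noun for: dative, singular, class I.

Attach noun class class I okh- → okhbakhpugkha.
Attach case dative po- → pookhbakhpugkha.
Attach number singular ts- → tspookhbakhpugkha.
Vowel harmony: no change.
Apply epenthesis: tspookhbakhpugkha → tsapookhabakhpugkha.

tsapookhabakhpugkha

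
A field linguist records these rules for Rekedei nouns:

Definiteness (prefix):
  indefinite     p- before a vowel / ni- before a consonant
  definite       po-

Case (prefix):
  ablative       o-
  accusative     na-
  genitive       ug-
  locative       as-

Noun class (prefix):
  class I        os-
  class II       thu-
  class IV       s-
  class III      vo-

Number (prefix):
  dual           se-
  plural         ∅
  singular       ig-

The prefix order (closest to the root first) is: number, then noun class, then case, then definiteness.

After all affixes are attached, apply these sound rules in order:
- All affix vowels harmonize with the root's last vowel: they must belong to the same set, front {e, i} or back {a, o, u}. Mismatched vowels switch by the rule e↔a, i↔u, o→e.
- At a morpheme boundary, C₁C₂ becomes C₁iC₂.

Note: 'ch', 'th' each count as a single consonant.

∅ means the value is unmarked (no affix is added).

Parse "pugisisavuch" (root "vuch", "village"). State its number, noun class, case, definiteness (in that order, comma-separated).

Segment: p-ug-s-se-vuch.
number: se- → dual.
noun class: s- → class IV.
case: ug- → genitive.
definiteness: p/ni- → indefinite.

dual, class IV, genitive, indefinite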